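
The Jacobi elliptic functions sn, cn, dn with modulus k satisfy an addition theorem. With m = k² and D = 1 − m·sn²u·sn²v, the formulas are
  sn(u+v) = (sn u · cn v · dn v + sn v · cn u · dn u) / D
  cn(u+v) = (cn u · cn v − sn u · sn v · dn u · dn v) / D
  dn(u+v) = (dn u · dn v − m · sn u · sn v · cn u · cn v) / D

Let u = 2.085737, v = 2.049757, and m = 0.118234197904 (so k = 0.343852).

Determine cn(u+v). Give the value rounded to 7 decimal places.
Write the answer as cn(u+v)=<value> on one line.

sn u = 0.9053576832962087, cn u = -0.4246498149022579, dn u = 0.9503087263176087
sn v = 0.9193339981160213, cn v = -0.3934780805940927, dn v = 0.9487209346143947
m = k² = 0.118234197904
D = 1 − m·sn²u·sn²v = 0.9180912808007746
cn(u+v) = (cn u·cn v − sn u·sn v·dn u·dn v)/D = -0.5833163247189523/0.9180912808007746 = -0.6353576566048792

cn(u+v)=-0.6353577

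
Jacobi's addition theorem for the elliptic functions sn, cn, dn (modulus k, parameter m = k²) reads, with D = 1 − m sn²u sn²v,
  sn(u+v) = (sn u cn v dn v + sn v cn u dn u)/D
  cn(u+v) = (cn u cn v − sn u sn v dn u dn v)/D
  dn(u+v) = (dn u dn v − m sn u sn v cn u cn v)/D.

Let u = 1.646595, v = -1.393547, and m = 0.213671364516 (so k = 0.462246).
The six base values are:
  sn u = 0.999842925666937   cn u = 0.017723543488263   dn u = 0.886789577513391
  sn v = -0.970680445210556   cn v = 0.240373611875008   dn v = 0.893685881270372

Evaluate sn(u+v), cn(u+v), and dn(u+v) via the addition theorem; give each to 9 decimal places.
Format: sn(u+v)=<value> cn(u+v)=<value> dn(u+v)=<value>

m = k² = 0.213671364516
D = 1 − m·sn²u·sn²v = 0.7987376955664401
sn(u+v) = (sn u·cn v·dn v + sn v·cn u·dn u)/D = 0.1995285240629332/0.7987376955664401 = 0.2498048172390733
cn(u+v) = (cn u·cn v − sn u·sn v·dn u·dn v)/D = 0.7734146846317664/0.7987376955664401 = 0.9682962115407419
dn(u+v) = (dn u·dn v − m·sn u·sn v·cn u·cn v)/D = 0.793394794918619/0.7987376955664401 = 0.9933108194624118

sn(u+v)=0.249804817 cn(u+v)=0.968296212 dn(u+v)=0.993310819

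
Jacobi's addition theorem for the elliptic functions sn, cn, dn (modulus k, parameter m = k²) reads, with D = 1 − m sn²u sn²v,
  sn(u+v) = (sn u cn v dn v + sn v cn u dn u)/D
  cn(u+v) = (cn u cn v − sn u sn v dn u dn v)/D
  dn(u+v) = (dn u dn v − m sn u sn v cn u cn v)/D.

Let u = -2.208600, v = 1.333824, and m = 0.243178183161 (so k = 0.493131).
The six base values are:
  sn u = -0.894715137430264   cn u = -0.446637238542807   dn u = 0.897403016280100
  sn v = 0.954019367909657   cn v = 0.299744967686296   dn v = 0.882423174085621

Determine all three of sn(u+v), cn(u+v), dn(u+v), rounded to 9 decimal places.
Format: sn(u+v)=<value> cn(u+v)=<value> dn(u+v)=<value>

sn(u+v)=-0.752334555 cn(u+v)=0.658781237 dn(u+v)=0.928633069

m = k² = 0.243178183161
D = 1 − m·sn²u·sn²v = 0.8228225027118315
sn(u+v) = (sn u·cn v·dn v + sn v·cn u·dn u)/D = -0.6190378011408041/0.8228225027118315 = -0.7523345546586287
cn(u+v) = (cn u·cn v − sn u·sn v·dn u·dn v)/D = 0.5420600259452086/0.8228225027118315 = 0.6587812367293127
dn(u+v) = (dn u·dn v − m·sn u·sn v·cn u·cn v)/D = 0.7641001862166712/0.8228225027118315 = 0.928633069341656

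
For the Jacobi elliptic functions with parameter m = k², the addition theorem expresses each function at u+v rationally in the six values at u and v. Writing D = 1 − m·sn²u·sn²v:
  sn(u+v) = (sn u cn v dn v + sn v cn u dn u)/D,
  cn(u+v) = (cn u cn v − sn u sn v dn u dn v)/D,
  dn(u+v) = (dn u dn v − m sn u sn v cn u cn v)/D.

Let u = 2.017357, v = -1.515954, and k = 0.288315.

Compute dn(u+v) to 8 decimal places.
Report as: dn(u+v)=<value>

dn(u+v)=0.99040982

sn u = 0.9227305541070303, cn u = -0.3854456181062807, dn u = 0.9639628015967515
sn v = -0.996361463440749, cn v = 0.08522813015788265, dn v = 0.9578508604721507
m = k² = 0.083125539225
D = 1 − m·sn²u·sn²v = 0.9297383859348242
dn(u+v) = (dn u·dn v − m·sn u·sn v·cn u·cn v)/D = 0.9208220287573444/0.9297383859348242 = 0.9904098213945263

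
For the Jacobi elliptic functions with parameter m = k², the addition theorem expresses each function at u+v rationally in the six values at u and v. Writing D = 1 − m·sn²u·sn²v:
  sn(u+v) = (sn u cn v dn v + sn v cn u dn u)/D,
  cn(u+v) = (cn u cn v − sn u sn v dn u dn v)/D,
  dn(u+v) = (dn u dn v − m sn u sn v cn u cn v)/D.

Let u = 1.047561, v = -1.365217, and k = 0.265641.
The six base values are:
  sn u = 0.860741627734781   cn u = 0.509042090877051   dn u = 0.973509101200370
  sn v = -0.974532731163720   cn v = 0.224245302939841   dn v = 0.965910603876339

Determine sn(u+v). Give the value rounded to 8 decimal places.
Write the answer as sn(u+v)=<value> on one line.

sn(u+v)=-0.31198983

m = k² = 0.070565140881
D = 1 − m·sn²u·sn²v = 0.9503489213964579
sn(u+v) = (sn u·cn v·dn v + sn v·cn u·dn u)/D = -0.2964991972718115/0.9503489213964579 = -0.3119898287842858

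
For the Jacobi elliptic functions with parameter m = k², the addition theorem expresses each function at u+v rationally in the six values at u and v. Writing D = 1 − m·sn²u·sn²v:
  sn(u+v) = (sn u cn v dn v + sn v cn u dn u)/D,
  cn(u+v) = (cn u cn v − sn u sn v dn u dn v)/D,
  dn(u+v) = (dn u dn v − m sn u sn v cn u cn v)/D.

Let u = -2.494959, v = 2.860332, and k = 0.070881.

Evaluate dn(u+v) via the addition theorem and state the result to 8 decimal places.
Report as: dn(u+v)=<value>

dn(u+v)=0.99967932

sn u = -0.6054880432402391, cn u = -0.7958544021949658, dn u = 0.9990786154164841
sn v = 0.281348093363479, cn v = -0.9596057786199159, dn v = 0.9998011338735744
m = k² = 0.005024116161
D = 1 − m·sn²u·sn²v = 0.9998541995824893
dn(u+v) = (dn u·dn v − m·sn u·sn v·cn u·cn v)/D = 0.9995335681213833/0.9998541995824893 = 0.9996793217838762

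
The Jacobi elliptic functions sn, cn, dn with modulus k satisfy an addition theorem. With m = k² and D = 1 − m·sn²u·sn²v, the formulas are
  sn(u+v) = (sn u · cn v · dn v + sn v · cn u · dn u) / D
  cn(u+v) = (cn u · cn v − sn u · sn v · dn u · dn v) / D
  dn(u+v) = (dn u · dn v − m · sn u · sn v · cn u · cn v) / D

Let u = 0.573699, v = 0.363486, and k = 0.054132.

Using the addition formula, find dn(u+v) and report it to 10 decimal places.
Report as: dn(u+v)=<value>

sn u = 0.5426700309265367, cn u = 0.8399459729852818, dn u = 0.9995684376495353
sn v = 0.3555132731104714, cn v = 0.9346712323818891, dn v = 0.9998148046803808
m = k² = 0.002930273424
D = 1 − m·sn²u·sn²v = 0.9998909334784804
dn(u+v) = (dn u·dn v − m·sn u·sn v·cn u·cn v)/D = 0.9989394990203249/0.9998909334784804 = 0.9990484617608787

dn(u+v)=0.9990484618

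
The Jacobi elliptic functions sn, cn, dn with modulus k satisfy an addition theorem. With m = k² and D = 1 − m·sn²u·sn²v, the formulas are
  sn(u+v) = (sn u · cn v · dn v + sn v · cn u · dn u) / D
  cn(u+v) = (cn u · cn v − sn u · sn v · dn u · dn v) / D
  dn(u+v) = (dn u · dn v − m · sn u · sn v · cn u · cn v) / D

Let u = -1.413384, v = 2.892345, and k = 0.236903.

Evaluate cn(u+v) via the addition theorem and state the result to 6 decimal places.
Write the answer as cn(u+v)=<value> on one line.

sn u = -0.9847091722445514, cn u = 0.1742063319671544, dn u = 0.9724094722444464
sn v = 0.2902991054105812, cn v = -0.9569359588801208, dn v = 0.9976323529989117
m = k² = 0.056123031409
D = 1 − m·sn²u·sn²v = 0.9954138476012406
cn(u+v) = (cn u·cn v − sn u·sn v·dn u·dn v)/D = 0.1106107125978781/0.9954138476012406 = 0.1111203273537223

cn(u+v)=0.111120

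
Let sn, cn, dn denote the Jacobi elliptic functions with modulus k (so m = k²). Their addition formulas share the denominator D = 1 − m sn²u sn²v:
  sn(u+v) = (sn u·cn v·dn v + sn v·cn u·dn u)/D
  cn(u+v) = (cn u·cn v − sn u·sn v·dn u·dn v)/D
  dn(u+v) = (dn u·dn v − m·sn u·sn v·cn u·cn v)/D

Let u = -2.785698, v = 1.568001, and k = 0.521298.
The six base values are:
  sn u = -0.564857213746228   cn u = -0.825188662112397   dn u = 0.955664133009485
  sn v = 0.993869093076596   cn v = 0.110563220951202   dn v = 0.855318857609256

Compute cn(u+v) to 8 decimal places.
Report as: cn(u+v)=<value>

m = k² = 0.271751604804
D = 1 − m·sn²u·sn²v = 0.9143538496384332
cn(u+v) = (cn u·cn v − sn u·sn v·dn u·dn v)/D = 0.3676466699375742/0.9143538496384332 = 0.4020835807526313

cn(u+v)=0.40208358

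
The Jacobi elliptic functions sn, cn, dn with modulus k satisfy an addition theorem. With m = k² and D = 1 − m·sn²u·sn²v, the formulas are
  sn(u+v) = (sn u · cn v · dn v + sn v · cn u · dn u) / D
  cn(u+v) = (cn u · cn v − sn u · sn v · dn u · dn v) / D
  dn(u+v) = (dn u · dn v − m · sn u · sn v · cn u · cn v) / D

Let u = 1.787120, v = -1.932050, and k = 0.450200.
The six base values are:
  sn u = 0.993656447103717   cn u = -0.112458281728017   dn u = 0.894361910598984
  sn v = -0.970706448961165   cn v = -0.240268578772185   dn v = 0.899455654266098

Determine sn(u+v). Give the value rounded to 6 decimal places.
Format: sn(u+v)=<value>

sn(u+v)=-0.144322

m = k² = 0.20268004
D = 1 − m·sn²u·sn²v = 0.8114357662991285
sn(u+v) = (sn u·cn v·dn v + sn v·cn u·dn u)/D = -0.117107915485801/0.8114357662991285 = -0.1443218555917466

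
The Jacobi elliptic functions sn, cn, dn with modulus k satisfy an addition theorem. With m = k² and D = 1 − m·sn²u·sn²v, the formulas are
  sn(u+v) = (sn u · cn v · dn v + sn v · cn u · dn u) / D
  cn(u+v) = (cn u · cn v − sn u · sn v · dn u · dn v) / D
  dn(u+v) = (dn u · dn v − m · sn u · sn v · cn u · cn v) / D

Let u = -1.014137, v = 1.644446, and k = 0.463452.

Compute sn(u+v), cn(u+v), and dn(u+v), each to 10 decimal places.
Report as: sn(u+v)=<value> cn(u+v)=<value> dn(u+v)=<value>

sn u = -0.8326373831925213, cn u = 0.5538185516126292, dn u = 0.9225458621754377
sn v = 0.9997974966902797, cn v = 0.02012375739890977, dn v = 0.8861711038795779
m = k² = 0.214787756304
D = 1 − m·sn²u·sn²v = 0.8511511708948462
sn(u+v) = (sn u·cn v·dn v + sn v·cn u·dn u)/D = 0.4959710502711485/0.8511511708948462 = 0.5827061833795237
cn(u+v) = (cn u·cn v − sn u·sn v·dn u·dn v)/D = 0.6917160060375945/0.8511511708948462 = 0.8126829048597423
dn(u+v) = (dn u·dn v − m·sn u·sn v·cn u·cn v)/D = 0.8195262406925718/0.8511511708948462 = 0.962844520123228

sn(u+v)=0.5827061834 cn(u+v)=0.8126829049 dn(u+v)=0.9628445201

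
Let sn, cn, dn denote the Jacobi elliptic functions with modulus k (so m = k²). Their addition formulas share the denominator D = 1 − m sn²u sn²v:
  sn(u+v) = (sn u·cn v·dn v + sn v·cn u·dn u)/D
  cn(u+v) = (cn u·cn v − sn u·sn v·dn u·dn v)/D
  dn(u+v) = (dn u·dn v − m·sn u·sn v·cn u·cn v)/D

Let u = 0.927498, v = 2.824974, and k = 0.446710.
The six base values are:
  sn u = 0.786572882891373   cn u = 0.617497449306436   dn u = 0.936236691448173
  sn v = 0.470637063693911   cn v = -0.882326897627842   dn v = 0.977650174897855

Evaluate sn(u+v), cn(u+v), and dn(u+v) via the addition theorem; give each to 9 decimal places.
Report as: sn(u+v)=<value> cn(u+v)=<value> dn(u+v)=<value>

m = k² = 0.1995498241
D = 1 − m·sn²u·sn²v = 0.9726535131684173
sn(u+v) = (sn u·cn v·dn v + sn v·cn u·dn u)/D = -0.4064168377494541/0.9726535131684173 = -0.4178433864136797
cn(u+v) = (cn u·cn v − sn u·sn v·dn u·dn v)/D = -0.883674267291177/0.9726535131684173 = -0.9085190721335179
dn(u+v) = (dn u·dn v − m·sn u·sn v·cn u·cn v)/D = 0.9555596711469852/0.9726535131684173 = 0.9824255587524184

sn(u+v)=-0.417843386 cn(u+v)=-0.908519072 dn(u+v)=0.982425559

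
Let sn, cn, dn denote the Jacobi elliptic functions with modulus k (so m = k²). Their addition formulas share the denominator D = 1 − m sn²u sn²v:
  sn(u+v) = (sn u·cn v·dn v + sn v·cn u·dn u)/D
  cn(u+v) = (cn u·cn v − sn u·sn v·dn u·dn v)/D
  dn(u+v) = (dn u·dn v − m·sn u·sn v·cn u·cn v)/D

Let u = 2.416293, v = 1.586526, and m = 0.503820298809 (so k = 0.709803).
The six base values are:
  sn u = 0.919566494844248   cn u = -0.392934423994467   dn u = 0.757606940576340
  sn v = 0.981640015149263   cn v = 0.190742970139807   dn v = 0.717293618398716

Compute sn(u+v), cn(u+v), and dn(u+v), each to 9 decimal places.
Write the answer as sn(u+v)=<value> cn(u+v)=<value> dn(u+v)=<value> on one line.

m = k² = 0.503820298809
D = 1 − m·sn²u·sn²v = 0.5894685377652546
sn(u+v) = (sn u·cn v·dn v + sn v·cn u·dn u)/D = -0.166410359333546/0.5894685377652546 = -0.282305752847179
cn(u+v) = (cn u·cn v − sn u·sn v·dn u·dn v)/D = -0.5654915996914433/0.5894685377652546 = -0.9593244820754798
dn(u+v) = (dn u·dn v − m·sn u·sn v·cn u·cn v)/D = 0.5775129088567784/0.5894685377652546 = 0.9797179524562897

sn(u+v)=-0.282305753 cn(u+v)=-0.959324482 dn(u+v)=0.979717952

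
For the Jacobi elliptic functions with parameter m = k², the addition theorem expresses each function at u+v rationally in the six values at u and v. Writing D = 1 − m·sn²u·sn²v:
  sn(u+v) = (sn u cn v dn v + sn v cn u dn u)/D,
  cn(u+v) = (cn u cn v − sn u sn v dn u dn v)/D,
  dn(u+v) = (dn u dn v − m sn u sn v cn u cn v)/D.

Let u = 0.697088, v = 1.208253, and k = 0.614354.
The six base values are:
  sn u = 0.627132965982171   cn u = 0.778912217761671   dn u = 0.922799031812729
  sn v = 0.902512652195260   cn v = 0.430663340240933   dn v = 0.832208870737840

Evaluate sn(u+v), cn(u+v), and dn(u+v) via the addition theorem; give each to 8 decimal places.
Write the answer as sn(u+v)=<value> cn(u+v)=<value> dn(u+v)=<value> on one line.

sn(u+v)=0.99361094 cn(u+v)=-0.11285969 dn(u+v)=0.79207109

m = k² = 0.377430837316
D = 1 − m·sn²u·sn²v = 0.8790897164755608
sn(u+v) = (sn u·cn v·dn v + sn v·cn u·dn u)/D = 0.8734731556043689/0.8790897164755608 = 0.9936109355325988
cn(u+v) = (cn u·cn v − sn u·sn v·dn u·dn v)/D = -0.09921378962436484/0.8790897164755608 = -0.1128596862924662
dn(u+v) = (dn u·dn v − m·sn u·sn v·cn u·cn v)/D = 0.6963015522628521/0.8790897164755608 = 0.7920710926462188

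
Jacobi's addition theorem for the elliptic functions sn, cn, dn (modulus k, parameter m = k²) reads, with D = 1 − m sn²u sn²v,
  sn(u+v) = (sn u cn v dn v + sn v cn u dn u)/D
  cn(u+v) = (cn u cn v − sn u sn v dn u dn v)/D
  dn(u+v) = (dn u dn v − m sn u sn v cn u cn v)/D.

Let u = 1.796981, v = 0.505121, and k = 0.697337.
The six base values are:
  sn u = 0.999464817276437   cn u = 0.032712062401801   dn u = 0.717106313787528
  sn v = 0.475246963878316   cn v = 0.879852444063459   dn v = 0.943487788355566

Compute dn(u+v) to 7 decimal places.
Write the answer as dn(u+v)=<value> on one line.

m = k² = 0.486278891569
D = 1 − m·sn²u·sn²v = 0.8902867344043787
dn(u+v) = (dn u·dn v − m·sn u·sn v·cn u·cn v)/D = 0.6699330647062522/0.8902867344043787 = 0.7524913478065604

dn(u+v)=0.7524913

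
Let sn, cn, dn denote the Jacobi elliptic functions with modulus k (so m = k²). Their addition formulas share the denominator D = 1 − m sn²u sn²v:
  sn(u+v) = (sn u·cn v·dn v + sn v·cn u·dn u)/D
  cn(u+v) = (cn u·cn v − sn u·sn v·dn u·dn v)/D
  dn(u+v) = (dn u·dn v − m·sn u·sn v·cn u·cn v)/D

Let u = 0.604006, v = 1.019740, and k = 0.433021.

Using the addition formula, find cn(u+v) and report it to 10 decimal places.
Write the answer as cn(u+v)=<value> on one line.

sn u = 0.5626769488636754, cn u = 0.8266768723131577, dn u = 0.9698629912712493
sn v = 0.8376204622263502, cn v = 0.5462526533205266, dn v = 0.9319031337383844
m = k² = 0.187507186441
D = 1 − m·sn²u·sn²v = 0.9583484928151985
cn(u+v) = (cn u·cn v − sn u·sn v·dn u·dn v)/D = 0.02559605093573338/0.9583484928151985 = 0.02670850022473939

cn(u+v)=0.0267085002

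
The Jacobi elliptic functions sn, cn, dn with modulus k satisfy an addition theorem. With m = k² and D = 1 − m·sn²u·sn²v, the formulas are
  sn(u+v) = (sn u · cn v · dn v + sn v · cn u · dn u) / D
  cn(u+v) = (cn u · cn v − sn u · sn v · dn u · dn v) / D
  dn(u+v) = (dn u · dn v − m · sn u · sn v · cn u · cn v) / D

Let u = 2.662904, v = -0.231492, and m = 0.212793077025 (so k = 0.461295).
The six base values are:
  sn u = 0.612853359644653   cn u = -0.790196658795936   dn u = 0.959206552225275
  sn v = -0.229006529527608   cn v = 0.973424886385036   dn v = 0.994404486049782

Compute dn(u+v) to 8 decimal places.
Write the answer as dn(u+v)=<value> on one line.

m = k² = 0.212793077025
D = 1 − m·sn²u·sn²v = 0.9958085299463934
dn(u+v) = (dn u·dn v − m·sn u·sn v·cn u·cn v)/D = 0.9308672585049834/0.9958085299463934 = 0.9347853834462476

dn(u+v)=0.93478538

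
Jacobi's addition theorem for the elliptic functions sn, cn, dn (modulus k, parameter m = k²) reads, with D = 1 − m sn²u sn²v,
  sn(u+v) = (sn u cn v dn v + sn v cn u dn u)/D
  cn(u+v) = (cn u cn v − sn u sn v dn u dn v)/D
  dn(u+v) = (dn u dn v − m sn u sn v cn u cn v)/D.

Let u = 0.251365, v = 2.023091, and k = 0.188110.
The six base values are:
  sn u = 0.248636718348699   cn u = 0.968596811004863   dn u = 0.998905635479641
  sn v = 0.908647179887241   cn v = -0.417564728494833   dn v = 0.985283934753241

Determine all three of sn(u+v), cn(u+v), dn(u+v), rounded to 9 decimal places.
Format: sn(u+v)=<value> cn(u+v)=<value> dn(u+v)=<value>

m = k² = 0.0353853721
D = 1 − m·sn²u·sn²v = 0.9981938872308038
sn(u+v) = (sn u·cn v·dn v + sn v·cn u·dn u)/D = 0.7768555230014784/0.9981938872308038 = 0.7782611504029906
cn(u+v) = (cn u·cn v − sn u·sn v·dn u·dn v)/D = -0.6268066152227832/0.9981938872308038 = -0.6279407470242823
dn(u+v) = (dn u·dn v − m·sn u·sn v·cn u·cn v)/D = 0.9874390133473548/0.9981938872308038 = 0.989225666455156

sn(u+v)=0.778261150 cn(u+v)=-0.627940747 dn(u+v)=0.989225666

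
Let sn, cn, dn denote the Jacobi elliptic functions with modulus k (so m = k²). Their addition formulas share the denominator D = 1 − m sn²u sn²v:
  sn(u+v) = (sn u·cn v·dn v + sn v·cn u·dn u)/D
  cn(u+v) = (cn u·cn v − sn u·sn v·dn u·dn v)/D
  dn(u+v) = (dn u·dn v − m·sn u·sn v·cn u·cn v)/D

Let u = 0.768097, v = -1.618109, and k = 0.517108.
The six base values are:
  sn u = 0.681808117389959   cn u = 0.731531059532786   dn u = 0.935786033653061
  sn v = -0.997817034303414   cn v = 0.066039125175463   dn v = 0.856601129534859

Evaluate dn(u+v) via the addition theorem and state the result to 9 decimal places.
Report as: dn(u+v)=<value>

dn(u+v)=0.924844766

m = k² = 0.267400683664
D = 1 − m·sn²u·sn²v = 0.8762376133424784
dn(u+v) = (dn u·dn v − m·sn u·sn v·cn u·cn v)/D = 0.8103837706146717/0.8762376133424784 = 0.9248447661626829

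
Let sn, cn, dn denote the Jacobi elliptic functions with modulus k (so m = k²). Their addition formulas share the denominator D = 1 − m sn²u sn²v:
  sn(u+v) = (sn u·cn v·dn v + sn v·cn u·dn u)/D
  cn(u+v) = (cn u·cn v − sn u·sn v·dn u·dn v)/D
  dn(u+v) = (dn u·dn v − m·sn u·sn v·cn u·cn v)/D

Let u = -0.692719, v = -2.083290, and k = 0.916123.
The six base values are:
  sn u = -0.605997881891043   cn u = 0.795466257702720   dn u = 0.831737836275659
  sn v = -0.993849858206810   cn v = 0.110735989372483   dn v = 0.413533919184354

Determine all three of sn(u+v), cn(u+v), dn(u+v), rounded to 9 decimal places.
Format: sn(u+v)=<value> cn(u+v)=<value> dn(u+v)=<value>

sn(u+v)=-0.985240216 cn(u+v)=-0.171177440 dn(u+v)=0.430477680

m = k² = 0.839281351129
D = 1 − m·sn²u·sn²v = 0.6955672675168804
sn(u+v) = (sn u·cn v·dn v + sn v·cn u·dn u)/D = -0.6853008451264661/0.6955672675168804 = -0.9852402163387236
cn(u+v) = (cn u·cn v − sn u·sn v·dn u·dn v)/D = -0.1190654244936404/0.6955672675168804 = -0.1711774404202406
dn(u+v) = (dn u·dn v − m·sn u·sn v·cn u·cn v)/D = 0.2994261834260845/0.6955672675168804 = 0.430477679743344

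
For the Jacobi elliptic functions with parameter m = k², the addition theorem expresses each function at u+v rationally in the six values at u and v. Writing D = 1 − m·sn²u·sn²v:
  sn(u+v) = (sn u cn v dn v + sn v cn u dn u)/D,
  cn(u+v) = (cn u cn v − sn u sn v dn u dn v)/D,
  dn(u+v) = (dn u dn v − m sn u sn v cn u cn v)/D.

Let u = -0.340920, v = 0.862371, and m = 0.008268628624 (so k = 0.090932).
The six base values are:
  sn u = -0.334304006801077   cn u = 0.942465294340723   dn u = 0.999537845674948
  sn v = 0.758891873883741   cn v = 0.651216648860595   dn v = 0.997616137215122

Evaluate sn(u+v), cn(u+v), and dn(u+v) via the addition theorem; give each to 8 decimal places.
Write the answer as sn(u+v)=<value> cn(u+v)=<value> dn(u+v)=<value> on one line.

m = k² = 0.008268628624
D = 1 − m·sn²u·sn²v = 0.9994677980576832
sn(u+v) = (sn u·cn v·dn v + sn v·cn u·dn u)/D = 0.4977133492524797/0.9994677980576832 = 0.4979783743105195
cn(u+v) = (cn u·cn v − sn u·sn v·dn u·dn v)/D = 0.8667279280894051/0.9994677980576832 = 0.8671894479979863
dn(u+v) = (dn u·dn v − m·sn u·sn v·cn u·cn v)/D = 0.9984425804368156/0.9994677980576832 = 0.9989742364657871

sn(u+v)=0.49797837 cn(u+v)=0.86718945 dn(u+v)=0.99897424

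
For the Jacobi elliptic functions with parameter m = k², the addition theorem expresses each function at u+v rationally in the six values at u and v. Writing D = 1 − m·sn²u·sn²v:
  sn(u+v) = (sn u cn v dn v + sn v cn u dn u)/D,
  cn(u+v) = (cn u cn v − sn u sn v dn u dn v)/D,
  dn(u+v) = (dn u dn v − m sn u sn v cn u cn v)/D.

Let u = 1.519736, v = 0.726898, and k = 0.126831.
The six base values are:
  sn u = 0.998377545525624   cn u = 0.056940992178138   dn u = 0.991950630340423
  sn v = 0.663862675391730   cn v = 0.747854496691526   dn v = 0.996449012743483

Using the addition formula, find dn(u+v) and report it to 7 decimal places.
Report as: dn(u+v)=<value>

dn(u+v)=0.9950053

m = k² = 0.016086102561
D = 1 − m·sn²u·sn²v = 0.9929336206796493
dn(u+v) = (dn u·dn v − m·sn u·sn v·cn u·cn v)/D = 0.9879742156544307/0.9929336206796493 = 0.9950053005337618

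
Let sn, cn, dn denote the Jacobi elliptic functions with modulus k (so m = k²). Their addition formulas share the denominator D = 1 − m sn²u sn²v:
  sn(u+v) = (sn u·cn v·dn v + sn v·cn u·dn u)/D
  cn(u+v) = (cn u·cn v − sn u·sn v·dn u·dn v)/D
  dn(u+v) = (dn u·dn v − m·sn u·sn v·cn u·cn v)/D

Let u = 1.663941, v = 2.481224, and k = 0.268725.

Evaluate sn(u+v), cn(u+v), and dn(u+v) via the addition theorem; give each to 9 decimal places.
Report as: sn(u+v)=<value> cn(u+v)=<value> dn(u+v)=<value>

sn u = 0.9981255314567681, cn u = -0.06119986482129131, dn u = 0.9633573288813518
sn v = 0.6559753661248127, cn v = -0.7547822991018125, dn v = 0.9843406047856347
m = k² = 0.072213125625
D = 1 − m·sn²u·sn²v = 0.9690428099217523
sn(u+v) = (sn u·cn v·dn v + sn v·cn u·dn u)/D = -0.7802447658390416/0.9690428099217523 = -0.8051705846742151
cn(u+v) = (cn u·cn v − sn u·sn v·dn u·dn v)/D = -0.5746843245137495/0.9690428099217523 = -0.5930432779952763
dn(u+v) = (dn u·dn v − m·sn u·sn v·cn u·cn v)/D = 0.9460876936239484/0.9690428099217523 = 0.9763115560398643

sn(u+v)=-0.805170585 cn(u+v)=-0.593043278 dn(u+v)=0.976311556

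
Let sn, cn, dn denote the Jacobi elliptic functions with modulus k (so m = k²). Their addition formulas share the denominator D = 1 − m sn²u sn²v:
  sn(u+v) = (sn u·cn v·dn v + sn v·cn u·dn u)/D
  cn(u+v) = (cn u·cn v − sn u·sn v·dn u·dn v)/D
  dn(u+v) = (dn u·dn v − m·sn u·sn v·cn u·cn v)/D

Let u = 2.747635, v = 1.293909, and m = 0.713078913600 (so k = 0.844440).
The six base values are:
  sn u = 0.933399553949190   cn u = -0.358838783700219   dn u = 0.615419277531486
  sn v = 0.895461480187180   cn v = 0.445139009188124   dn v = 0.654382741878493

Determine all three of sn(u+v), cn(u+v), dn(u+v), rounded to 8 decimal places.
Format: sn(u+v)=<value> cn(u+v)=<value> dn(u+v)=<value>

m = k² = 0.7130789136
D = 1 − m·sn²u·sn²v = 0.5018425960281244
sn(u+v) = (sn u·cn v·dn v + sn v·cn u·dn u)/D = 0.07414075124674459/0.5018425960281244 = 0.147737063042352
cn(u+v) = (cn u·cn v − sn u·sn v·dn u·dn v)/D = -0.4963357131950265/0.5018425960281244 = -0.9890266731507397
dn(u+v) = (dn u·dn v − m·sn u·sn v·cn u·cn v)/D = 0.4979219845038013/0.5018425960281244 = 0.9921875672664037

sn(u+v)=0.14773706 cn(u+v)=-0.98902667 dn(u+v)=0.99218757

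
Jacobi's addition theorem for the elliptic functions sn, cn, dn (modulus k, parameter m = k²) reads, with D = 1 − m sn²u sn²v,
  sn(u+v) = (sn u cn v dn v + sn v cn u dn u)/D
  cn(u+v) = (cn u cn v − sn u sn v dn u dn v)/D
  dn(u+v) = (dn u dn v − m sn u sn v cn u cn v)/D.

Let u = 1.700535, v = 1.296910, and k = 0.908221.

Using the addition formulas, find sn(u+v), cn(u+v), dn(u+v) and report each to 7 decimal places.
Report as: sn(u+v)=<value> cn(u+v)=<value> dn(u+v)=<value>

sn u = 0.9632741330579926, cn u = 0.2685199146830133, dn u = 0.484365397493755
sn v = 0.8830894266860576, cn v = 0.4692047148903026, dn v = 0.5972698363481415
m = k² = 0.824865384841
D = 1 − m·sn²u·sn²v = 0.4031128279091355
sn(u+v) = (sn u·cn v·dn v + sn v·cn u·dn u)/D = 0.3848058602056344/0.4031128279091355 = 0.9545859956914407
cn(u+v) = (cn u·cn v − sn u·sn v·dn u·dn v)/D = -0.1201016318636095/0.4031128279091355 = -0.2979355246186343
dn(u+v) = (dn u·dn v − m·sn u·sn v·cn u·cn v)/D = 0.2008919023965886/0.4031128279091355 = 0.4983515494621548

sn(u+v)=0.9545860 cn(u+v)=-0.2979355 dn(u+v)=0.4983515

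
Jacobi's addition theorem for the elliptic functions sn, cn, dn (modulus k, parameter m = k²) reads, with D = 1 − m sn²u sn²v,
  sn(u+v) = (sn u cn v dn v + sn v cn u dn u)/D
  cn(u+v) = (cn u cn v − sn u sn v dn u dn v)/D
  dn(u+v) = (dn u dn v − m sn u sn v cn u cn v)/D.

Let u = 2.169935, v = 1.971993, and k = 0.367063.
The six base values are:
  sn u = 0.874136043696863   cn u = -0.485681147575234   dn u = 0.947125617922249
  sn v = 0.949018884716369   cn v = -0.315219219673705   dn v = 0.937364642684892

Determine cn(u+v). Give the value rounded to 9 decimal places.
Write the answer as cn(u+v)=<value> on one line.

cn(u+v)=-0.643022547

m = k² = 0.134735245969
D = 1 − m·sn²u·sn²v = 0.9072766775176354
cn(u+v) = (cn u·cn v − sn u·sn v·dn u·dn v)/D = -0.5833993601652447/0.9072766775176354 = -0.643022547169912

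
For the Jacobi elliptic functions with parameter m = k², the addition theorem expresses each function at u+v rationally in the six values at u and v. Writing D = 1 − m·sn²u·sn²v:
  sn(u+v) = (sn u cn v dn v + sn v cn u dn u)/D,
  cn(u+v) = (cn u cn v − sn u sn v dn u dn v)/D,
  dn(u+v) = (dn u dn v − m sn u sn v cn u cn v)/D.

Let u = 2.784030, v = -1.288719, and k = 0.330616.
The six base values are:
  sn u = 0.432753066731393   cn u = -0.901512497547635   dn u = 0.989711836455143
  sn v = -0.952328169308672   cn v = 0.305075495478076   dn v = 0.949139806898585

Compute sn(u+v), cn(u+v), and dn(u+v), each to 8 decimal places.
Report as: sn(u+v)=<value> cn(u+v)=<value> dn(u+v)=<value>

sn(u+v)=0.99345441 cn(u+v)=0.11422927 dn(u+v)=0.94452069

m = k² = 0.109306939456
D = 1 − m·sn²u·sn²v = 0.9814347285222265
sn(u+v) = (sn u·cn v·dn v + sn v·cn u·dn u)/D = 0.9750106639503938/0.9814347285222265 = 0.9934544148631202
cn(u+v) = (cn u·cn v − sn u·sn v·dn u·dn v)/D = 0.112108570290182/0.9814347285222265 = 0.1142292676549025
dn(u+v) = (dn u·dn v − m·sn u·sn v·cn u·cn v)/D = 0.926985406579486/0.9814347285222265 = 0.9445206895982514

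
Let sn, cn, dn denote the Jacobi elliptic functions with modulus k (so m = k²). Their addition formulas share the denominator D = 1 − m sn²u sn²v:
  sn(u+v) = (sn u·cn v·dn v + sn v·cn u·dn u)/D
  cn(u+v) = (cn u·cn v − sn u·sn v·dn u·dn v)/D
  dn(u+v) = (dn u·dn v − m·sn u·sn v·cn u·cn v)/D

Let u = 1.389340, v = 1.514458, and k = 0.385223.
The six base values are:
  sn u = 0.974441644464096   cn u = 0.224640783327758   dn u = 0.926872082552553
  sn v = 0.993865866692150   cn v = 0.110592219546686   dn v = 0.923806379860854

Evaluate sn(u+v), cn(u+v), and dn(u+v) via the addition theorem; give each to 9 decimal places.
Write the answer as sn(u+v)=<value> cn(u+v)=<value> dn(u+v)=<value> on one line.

m = k² = 0.148396759729
D = 1 − m·sn²u·sn²v = 0.8608152540428386
sn(u+v) = (sn u·cn v·dn v + sn v·cn u·dn u)/D = 0.3064906709023002/0.8608152540428386 = 0.3560469792593239
cn(u+v) = (cn u·cn v − sn u·sn v·dn u·dn v)/D = -0.8044043574239853/0.8608152540428386 = -0.9344680564686578
dn(u+v) = (dn u·dn v − m·sn u·sn v·cn u·cn v)/D = 0.8526799075387517/0.8608152540428386 = 0.9905492537848521

sn(u+v)=0.356046979 cn(u+v)=-0.934468056 dn(u+v)=0.990549254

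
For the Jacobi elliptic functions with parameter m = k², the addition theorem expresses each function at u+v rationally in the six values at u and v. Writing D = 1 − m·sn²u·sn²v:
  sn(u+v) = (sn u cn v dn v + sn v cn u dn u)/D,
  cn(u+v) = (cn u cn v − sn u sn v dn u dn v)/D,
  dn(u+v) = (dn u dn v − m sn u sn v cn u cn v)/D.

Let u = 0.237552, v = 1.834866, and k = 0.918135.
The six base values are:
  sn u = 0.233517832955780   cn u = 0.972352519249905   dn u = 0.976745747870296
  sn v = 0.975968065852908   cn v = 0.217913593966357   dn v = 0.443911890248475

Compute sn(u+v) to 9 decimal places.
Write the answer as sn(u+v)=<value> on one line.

sn(u+v)=0.992983996

m = k² = 0.842971878225
D = 1 − m·sn²u·sn²v = 0.9562150956483464
sn(u+v) = (sn u·cn v·dn v + sn v·cn u·dn u)/D = 0.949506286635679/0.9562150956483464 = 0.9929839959197479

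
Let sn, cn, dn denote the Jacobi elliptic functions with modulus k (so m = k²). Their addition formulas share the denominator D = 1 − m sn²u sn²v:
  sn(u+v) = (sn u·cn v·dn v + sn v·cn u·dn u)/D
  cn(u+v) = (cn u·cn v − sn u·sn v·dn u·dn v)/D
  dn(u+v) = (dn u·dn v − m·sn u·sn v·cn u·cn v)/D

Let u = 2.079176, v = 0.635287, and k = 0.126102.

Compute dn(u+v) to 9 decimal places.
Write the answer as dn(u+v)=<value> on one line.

sn u = 0.8783545736052625, cn u = -0.4780096683402098, dn u = 0.9938469298085368
sn v = 0.592904080374427, cn v = 0.8052730912400805, dn v = 0.9972010764509944
m = k² = 0.015901714404
D = 1 − m·sn²u·sn²v = 0.9956872671025101
dn(u+v) = (dn u·dn v − m·sn u·sn v·cn u·cn v)/D = 0.9942529332304788/0.9956872671025101 = 0.9985594534354092

dn(u+v)=0.998559453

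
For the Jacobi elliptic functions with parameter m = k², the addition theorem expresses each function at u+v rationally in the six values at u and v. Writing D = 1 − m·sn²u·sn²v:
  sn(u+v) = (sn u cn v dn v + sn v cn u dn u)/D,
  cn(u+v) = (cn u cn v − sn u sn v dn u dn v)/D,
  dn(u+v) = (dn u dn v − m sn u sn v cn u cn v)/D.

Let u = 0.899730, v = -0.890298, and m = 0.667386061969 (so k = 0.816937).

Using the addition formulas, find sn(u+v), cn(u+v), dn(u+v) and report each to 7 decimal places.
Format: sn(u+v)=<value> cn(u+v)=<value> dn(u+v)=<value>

sn(u+v)=0.0094318 cn(u+v)=0.9999555 dn(u+v)=0.9999703

sn u = 0.7390259400910768, cn u = 0.6736769699733695, dn u = 0.7971830836042121
sn v = -0.7339296561214133, cn v = 0.6792254852885778, dn v = 0.8003191044782248
m = k² = 0.667386061969
D = 1 − m·sn²u·sn²v = 0.8036615441942464
sn(u+v) = (sn u·cn v·dn v + sn v·cn u·dn u)/D = 0.007579948290279531/0.8036615441942464 = 0.009431766824029401
cn(u+v) = (cn u·cn v − sn u·sn v·dn u·dn v)/D = 0.8036257972468264/0.8036615441942464 = 0.9999555198980488
dn(u+v) = (dn u·dn v − m·sn u·sn v·cn u·cn v)/D = 0.8036376873562643/0.8036615441942464 = 0.9999703148195227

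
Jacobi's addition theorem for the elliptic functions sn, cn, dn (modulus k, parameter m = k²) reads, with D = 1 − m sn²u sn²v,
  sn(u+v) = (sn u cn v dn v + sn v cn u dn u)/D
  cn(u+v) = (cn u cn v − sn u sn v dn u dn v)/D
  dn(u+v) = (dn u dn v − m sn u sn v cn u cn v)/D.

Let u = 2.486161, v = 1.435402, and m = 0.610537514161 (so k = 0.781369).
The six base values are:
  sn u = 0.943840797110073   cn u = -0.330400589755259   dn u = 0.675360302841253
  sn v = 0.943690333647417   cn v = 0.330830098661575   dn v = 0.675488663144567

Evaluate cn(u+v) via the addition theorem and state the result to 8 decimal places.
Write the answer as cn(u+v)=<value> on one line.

m = k² = 0.610537514161
D = 1 − m·sn²u·sn²v = 0.5156393443835843
cn(u+v) = (cn u·cn v − sn u·sn v·dn u·dn v)/D = -0.5156392273316781/0.5156393443835843 = -0.9999997729965576

cn(u+v)=-0.99999977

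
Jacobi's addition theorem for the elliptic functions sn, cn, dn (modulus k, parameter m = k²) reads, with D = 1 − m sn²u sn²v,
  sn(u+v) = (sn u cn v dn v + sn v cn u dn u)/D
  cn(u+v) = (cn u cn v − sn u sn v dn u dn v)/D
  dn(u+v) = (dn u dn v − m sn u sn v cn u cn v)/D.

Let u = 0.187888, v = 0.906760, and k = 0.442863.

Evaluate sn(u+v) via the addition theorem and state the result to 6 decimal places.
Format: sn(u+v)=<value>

sn u = 0.1865730508894926, cn u = 0.9824410906928653, dn u = 0.9965806010439377
sn v = 0.7746496476569488, cn v = 0.6323906414432183, dn v = 0.9393121528257043
m = k² = 0.196127636769
D = 1 − m·sn²u·sn²v = 0.9959031762805377
sn(u+v) = (sn u·cn v·dn v + sn v·cn u·dn u)/D = 0.8692719904154519/0.9959031762805377 = 0.8728478943726003

sn(u+v)=0.872848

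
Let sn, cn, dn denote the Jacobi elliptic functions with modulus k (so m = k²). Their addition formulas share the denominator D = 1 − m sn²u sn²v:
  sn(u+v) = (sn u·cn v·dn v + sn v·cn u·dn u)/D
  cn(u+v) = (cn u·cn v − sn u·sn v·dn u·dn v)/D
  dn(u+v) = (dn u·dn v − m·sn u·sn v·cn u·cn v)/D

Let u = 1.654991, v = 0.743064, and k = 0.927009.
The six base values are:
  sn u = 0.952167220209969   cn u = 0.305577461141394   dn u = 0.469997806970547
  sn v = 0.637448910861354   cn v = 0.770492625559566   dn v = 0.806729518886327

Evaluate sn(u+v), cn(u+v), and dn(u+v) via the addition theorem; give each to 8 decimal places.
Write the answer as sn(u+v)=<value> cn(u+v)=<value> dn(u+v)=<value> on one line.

m = k² = 0.859345686081
D = 1 − m·sn²u·sn²v = 0.6834188004660733
sn(u+v) = (sn u·cn v·dn v + sn v·cn u·dn u)/D = 0.6833981688726594/0.6834188004660733 = 0.9999698112001019
cn(u+v) = (cn u·cn v − sn u·sn v·dn u·dn v)/D = 0.00531033068485872/0.6834188004660733 = 0.007770243782051674
dn(u+v) = (dn u·dn v − m·sn u·sn v·cn u·cn v)/D = 0.2563560294834984/0.6834188004660733 = 0.3751082488639037

sn(u+v)=0.99996981 cn(u+v)=0.00777024 dn(u+v)=0.37510825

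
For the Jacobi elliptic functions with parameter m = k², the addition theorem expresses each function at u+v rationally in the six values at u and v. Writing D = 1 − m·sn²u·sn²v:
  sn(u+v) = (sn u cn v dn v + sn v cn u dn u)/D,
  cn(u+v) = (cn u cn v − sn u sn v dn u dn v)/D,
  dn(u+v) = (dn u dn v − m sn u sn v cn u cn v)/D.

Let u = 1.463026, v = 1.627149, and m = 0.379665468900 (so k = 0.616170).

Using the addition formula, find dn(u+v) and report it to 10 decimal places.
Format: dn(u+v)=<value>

sn u = 0.9717792842702578, cn u = 0.2358919724432893, dn u = 0.8009126199039253
sn v = 0.9942106858664733, cn v = 0.1074481833672246, dn v = 0.7903909232160595
m = k² = 0.3796654689
D = 1 − m·sn²u·sn²v = 0.6456003973863774
dn(u+v) = (dn u·dn v − m·sn u·sn v·cn u·cn v)/D = 0.6237367103200903/0.6456003973863774 = 0.9661343345592736

dn(u+v)=0.9661343346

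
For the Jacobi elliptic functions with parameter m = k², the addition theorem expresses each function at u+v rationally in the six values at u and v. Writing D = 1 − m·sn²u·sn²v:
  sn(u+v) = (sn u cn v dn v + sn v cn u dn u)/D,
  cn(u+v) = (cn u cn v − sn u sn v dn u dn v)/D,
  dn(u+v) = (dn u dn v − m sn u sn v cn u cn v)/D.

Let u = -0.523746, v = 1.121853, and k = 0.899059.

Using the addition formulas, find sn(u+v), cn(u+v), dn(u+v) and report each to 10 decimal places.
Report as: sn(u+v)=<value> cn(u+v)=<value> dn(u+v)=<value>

sn u = -0.484318164382528, cn u = 0.8748919451275904, dn u = 0.9002222995570793
sn v = 0.8278971915167793, cn v = 0.5608798804366487, dn v = 0.6678137476355548
m = k² = 0.808307085481
D = 1 − m·sn²u·sn²v = 0.8700456804394589
sn(u+v) = (sn u·cn v·dn v + sn v·cn u·dn u)/D = 0.4706417345271744/0.8700456804394589 = 0.5409391082655039
cn(u+v) = (cn u·cn v − sn u·sn v·dn u·dn v)/D = 0.7317621497266812/0.8700456804394589 = 0.8410617582252337
dn(u+v) = (dn u·dn v − m·sn u·sn v·cn u·cn v)/D = 0.760221364168096/0.8700456804394589 = 0.8737717814817599

sn(u+v)=0.5409391083 cn(u+v)=0.8410617582 dn(u+v)=0.8737717815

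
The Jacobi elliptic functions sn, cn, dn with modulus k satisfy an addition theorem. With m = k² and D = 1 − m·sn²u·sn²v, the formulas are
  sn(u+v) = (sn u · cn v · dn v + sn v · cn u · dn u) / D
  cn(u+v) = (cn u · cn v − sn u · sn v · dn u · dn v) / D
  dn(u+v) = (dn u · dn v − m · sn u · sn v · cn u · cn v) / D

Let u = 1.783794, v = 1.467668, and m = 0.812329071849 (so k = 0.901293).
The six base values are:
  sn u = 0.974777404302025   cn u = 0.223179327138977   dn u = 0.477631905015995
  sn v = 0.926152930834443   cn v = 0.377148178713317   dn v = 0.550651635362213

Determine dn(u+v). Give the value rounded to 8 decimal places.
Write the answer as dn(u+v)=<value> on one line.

dn(u+v)=0.59563883

m = k² = 0.812329071849
D = 1 − m·sn²u·sn²v = 0.3379232852451568
dn(u+v) = (dn u·dn v − m·sn u·sn v·cn u·cn v)/D = 0.2012802313186488/0.3379232852451568 = 0.5956388331529857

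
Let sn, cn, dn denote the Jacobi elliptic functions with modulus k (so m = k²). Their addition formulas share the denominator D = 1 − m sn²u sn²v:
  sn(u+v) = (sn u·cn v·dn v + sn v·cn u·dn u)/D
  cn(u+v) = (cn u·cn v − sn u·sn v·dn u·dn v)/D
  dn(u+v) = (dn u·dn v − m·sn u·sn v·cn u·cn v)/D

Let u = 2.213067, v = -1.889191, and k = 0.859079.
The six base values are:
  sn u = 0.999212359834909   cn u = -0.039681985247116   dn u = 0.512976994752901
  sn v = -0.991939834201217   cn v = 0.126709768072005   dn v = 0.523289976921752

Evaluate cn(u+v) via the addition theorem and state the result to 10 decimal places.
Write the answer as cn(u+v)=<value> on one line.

m = k² = 0.738016728241
D = 1 − m·sn²u·sn²v = 0.2749758669858487
cn(u+v) = (cn u·cn v − sn u·sn v·dn u·dn v)/D = 0.2610342616031916/0.2749758669858487 = 0.9492988037987545

cn(u+v)=0.9492988038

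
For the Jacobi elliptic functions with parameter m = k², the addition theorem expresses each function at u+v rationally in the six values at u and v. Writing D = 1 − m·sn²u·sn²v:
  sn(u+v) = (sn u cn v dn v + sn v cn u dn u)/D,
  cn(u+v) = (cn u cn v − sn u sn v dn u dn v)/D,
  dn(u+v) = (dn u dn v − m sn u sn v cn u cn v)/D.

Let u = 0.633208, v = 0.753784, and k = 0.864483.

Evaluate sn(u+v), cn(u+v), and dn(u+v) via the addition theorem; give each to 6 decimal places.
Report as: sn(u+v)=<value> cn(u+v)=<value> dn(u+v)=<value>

sn u = 0.5682067659056535, cn u = 0.8228858190411582, dn u = 0.8710439483406231
sn v = 0.6493691147632198, cn v = 0.7604733741503592, dn v = 0.8275659123912325
m = k² = 0.747330857289
D = 1 − m·sn²u·sn²v = 0.8982559610288077
sn(u+v) = (sn u·cn v·dn v + sn v·cn u·dn u)/D = 0.8230444064605816/0.8982559610288077 = 0.9162693510187415
cn(u+v) = (cn u·cn v − sn u·sn v·dn u·dn v)/D = 0.3598078327631791/0.8982559610288077 = 0.4005626996909401
dn(u+v) = (dn u·dn v − m·sn u·sn v·cn u·cn v)/D = 0.5482885035577074/0.8982559610288077 = 0.6103922794230401

sn(u+v)=0.916269 cn(u+v)=0.400563 dn(u+v)=0.610392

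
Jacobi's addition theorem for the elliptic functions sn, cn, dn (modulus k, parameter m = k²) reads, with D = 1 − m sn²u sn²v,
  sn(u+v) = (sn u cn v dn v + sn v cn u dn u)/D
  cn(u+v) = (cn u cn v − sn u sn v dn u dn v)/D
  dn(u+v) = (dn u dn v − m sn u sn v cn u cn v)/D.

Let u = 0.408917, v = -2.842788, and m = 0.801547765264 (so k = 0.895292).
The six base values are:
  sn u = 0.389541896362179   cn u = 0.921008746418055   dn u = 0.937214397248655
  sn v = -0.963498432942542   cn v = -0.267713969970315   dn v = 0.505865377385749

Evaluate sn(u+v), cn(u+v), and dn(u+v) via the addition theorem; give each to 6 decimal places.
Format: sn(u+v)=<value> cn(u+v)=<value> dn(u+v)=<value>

m = k² = 0.801547765264
D = 1 − m·sn²u·sn²v = 0.8870880829014186
sn(u+v) = (sn u·cn v·dn v + sn v·cn u·dn u)/D = -0.8844297168823612/0.8870880829014186 = -0.9970032671272478
cn(u+v) = (cn u·cn v − sn u·sn v·dn u·dn v)/D = -0.06862465097252259/0.8870880829014186 = -0.07735945538583996
dn(u+v) = (dn u·dn v − m·sn u·sn v·cn u·cn v)/D = 0.3999272945245754/0.8870880829014186 = 0.4508315490120489

sn(u+v)=-0.997003 cn(u+v)=-0.077359 dn(u+v)=0.450832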